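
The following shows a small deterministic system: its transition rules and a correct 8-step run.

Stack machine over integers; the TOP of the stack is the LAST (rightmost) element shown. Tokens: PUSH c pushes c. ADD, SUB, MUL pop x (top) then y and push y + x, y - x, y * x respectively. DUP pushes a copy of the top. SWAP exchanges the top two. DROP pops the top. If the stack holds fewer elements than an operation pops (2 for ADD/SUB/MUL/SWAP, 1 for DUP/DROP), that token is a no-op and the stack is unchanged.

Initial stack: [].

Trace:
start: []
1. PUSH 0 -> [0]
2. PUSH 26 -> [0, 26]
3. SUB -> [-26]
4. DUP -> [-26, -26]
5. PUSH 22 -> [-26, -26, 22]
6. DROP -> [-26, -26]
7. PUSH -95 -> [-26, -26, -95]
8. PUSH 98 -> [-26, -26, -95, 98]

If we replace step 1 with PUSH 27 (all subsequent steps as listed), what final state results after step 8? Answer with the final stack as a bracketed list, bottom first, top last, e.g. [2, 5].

[1, 1, -95, 98]

(re-executing from step 1 with the substitution; state before step 1: [])
1. PUSH 27 -> [27]
2. PUSH 26 -> [27, 26]
3. SUB -> [1]
4. DUP -> [1, 1]
5. PUSH 22 -> [1, 1, 22]
6. DROP -> [1, 1]
7. PUSH -95 -> [1, 1, -95]
8. PUSH 98 -> [1, 1, -95, 98]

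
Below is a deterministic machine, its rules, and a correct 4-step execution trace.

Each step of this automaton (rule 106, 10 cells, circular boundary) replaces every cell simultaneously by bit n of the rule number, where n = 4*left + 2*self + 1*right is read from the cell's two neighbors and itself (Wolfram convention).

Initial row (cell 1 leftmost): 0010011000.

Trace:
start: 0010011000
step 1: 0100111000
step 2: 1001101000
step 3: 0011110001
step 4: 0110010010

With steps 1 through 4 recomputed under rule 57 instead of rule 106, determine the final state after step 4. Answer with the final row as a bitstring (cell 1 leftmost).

1001010110

(re-executing steps 1..4 under rule 57; state before step 1: 0010011000)
step 1: 1001010111
step 2: 0100101100
step 3: 0010011011
step 4: 1001010110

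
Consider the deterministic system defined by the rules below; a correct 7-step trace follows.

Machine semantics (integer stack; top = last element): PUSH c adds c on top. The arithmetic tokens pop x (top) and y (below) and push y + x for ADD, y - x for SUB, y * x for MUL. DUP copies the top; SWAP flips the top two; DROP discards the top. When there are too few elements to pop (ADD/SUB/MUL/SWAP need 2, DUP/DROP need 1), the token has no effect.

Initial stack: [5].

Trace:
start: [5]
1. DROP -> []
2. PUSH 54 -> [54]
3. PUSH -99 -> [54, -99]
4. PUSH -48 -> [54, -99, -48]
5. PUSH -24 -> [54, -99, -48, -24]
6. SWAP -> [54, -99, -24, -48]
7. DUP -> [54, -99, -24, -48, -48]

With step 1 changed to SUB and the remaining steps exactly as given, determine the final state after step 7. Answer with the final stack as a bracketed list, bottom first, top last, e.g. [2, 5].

(re-executing from step 1 with the substitution; state before step 1: [5])
1. SUB -> [5]
2. PUSH 54 -> [5, 54]
3. PUSH -99 -> [5, 54, -99]
4. PUSH -48 -> [5, 54, -99, -48]
5. PUSH -24 -> [5, 54, -99, -48, -24]
6. SWAP -> [5, 54, -99, -24, -48]
7. DUP -> [5, 54, -99, -24, -48, -48]

[5, 54, -99, -24, -48, -48]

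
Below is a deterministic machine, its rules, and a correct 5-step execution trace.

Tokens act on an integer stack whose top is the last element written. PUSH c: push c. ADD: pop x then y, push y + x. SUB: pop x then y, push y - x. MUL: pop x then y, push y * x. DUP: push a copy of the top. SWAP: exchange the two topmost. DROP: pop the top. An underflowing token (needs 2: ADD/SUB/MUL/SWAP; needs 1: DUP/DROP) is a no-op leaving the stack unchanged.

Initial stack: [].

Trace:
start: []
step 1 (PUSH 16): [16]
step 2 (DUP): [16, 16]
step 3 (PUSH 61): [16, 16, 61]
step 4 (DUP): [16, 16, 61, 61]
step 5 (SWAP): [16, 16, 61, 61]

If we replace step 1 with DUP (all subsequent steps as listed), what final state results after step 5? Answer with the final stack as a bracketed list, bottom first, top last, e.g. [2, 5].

[61, 61]

(re-executing from step 1 with the substitution; state before step 1: [])
step 1 (DUP): []
step 2 (DUP): []
step 3 (PUSH 61): [61]
step 4 (DUP): [61, 61]
step 5 (SWAP): [61, 61]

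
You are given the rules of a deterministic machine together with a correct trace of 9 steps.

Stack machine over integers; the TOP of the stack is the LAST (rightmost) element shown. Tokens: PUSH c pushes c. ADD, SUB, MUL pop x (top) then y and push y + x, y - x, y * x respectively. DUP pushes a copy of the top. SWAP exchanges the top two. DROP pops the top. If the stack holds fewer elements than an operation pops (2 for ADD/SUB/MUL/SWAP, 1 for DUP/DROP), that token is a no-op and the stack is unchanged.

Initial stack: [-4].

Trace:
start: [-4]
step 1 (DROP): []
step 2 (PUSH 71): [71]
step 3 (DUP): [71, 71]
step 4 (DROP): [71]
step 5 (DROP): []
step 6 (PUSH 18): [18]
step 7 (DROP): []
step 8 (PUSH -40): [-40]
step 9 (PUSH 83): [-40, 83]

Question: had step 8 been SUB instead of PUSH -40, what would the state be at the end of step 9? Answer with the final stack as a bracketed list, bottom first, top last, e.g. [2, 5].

[83]

(re-executing from step 8 with the substitution; state before step 8: [])
step 8 (SUB): []
step 9 (PUSH 83): [83]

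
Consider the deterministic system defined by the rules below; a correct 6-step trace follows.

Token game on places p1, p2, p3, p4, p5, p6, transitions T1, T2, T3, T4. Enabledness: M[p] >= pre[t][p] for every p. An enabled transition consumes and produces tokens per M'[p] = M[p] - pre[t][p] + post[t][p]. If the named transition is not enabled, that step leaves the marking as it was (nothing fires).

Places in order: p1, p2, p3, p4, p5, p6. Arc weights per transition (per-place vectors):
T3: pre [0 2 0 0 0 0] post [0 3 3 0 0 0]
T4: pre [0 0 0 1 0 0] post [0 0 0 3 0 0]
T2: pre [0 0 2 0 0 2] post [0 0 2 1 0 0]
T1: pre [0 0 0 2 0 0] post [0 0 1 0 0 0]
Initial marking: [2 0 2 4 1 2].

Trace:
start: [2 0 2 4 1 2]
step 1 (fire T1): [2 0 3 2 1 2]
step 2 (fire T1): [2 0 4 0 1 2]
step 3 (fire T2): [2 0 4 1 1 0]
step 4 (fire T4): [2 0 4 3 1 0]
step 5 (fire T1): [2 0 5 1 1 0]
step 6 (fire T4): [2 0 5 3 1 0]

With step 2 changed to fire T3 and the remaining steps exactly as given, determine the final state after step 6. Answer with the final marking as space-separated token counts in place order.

2 0 4 5 1 0

(re-executing from step 2 with the substitution; state before step 2: [2 0 3 2 1 2])
step 2 (fire T3): [2 0 3 2 1 2]
step 3 (fire T2): [2 0 3 3 1 0]
step 4 (fire T4): [2 0 3 5 1 0]
step 5 (fire T1): [2 0 4 3 1 0]
step 6 (fire T4): [2 0 4 5 1 0]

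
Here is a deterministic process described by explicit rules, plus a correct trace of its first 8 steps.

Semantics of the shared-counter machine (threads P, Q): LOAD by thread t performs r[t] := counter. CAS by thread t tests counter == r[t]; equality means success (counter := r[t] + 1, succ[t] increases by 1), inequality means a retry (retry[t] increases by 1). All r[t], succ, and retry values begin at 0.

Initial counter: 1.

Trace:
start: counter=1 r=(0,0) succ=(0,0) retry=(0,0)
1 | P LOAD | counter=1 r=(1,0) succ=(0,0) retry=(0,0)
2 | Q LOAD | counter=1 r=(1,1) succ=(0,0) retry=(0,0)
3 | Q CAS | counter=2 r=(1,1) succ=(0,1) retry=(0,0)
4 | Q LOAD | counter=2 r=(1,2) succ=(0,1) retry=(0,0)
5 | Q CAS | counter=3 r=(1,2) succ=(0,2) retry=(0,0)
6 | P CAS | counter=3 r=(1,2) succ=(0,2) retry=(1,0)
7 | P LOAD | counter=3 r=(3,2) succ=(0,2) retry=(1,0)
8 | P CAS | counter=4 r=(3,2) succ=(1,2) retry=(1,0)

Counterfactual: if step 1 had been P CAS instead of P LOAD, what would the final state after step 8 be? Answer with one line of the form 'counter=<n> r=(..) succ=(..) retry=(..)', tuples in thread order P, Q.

counter=4 r=(3,2) succ=(1,2) retry=(2,0)

(re-executing from step 1 with the substitution; state before step 1: counter=1 r=(0,0) succ=(0,0) retry=(0,0))
1 | P CAS | counter=1 r=(0,0) succ=(0,0) retry=(1,0)
2 | Q LOAD | counter=1 r=(0,1) succ=(0,0) retry=(1,0)
3 | Q CAS | counter=2 r=(0,1) succ=(0,1) retry=(1,0)
4 | Q LOAD | counter=2 r=(0,2) succ=(0,1) retry=(1,0)
5 | Q CAS | counter=3 r=(0,2) succ=(0,2) retry=(1,0)
6 | P CAS | counter=3 r=(0,2) succ=(0,2) retry=(2,0)
7 | P LOAD | counter=3 r=(3,2) succ=(0,2) retry=(2,0)
8 | P CAS | counter=4 r=(3,2) succ=(1,2) retry=(2,0)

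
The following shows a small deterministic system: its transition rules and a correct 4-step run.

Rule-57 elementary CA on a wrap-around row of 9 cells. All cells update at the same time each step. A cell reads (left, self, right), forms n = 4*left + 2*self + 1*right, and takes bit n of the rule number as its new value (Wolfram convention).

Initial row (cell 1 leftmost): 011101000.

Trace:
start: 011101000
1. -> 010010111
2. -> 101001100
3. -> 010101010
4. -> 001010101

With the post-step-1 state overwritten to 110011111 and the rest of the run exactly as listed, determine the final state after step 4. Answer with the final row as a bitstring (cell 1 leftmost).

state after step 1 := 110011111
2. -> 001010000
3. -> 100101111
4. -> 010011000

010011000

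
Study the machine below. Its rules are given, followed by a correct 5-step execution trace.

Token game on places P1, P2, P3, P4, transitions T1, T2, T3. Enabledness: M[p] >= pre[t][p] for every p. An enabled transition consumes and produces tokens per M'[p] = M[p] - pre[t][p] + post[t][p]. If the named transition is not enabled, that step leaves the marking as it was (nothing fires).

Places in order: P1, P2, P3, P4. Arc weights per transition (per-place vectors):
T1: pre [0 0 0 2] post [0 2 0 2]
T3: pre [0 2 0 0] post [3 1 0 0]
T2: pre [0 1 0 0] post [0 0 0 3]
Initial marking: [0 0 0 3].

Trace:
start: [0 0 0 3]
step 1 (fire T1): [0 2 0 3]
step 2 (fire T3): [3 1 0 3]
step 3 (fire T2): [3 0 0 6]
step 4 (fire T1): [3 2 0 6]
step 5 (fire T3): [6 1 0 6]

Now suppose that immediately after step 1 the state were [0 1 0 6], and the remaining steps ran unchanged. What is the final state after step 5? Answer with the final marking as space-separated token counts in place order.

state after step 1 := [0 1 0 6]
step 2 (fire T3): [0 1 0 6]
step 3 (fire T2): [0 0 0 9]
step 4 (fire T1): [0 2 0 9]
step 5 (fire T3): [3 1 0 9]

3 1 0 9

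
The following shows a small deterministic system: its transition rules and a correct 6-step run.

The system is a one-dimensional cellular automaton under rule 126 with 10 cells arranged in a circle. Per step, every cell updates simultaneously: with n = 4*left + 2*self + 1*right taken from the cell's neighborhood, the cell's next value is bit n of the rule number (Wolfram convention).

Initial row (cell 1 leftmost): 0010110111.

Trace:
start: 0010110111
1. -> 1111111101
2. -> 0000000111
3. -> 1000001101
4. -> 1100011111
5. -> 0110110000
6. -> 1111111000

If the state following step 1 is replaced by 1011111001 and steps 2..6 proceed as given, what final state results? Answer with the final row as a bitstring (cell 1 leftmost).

1110001111

state after step 1 := 1011111001
2. -> 1110001111
3. -> 0011011000
4. -> 0111111100
5. -> 1100000110
6. -> 1110001111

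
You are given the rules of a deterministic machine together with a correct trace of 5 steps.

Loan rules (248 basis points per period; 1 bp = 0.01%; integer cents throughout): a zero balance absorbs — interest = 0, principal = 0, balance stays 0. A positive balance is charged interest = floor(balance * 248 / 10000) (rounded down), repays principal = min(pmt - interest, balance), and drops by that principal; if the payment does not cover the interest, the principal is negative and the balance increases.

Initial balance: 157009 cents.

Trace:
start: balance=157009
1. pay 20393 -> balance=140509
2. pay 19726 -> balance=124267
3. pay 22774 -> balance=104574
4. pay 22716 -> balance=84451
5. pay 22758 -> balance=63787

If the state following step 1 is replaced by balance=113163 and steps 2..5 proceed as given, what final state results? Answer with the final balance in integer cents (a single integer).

state after step 1 := balance=113163
2. pay 19726 -> balance=96243
3. pay 22774 -> balance=75855
4. pay 22716 -> balance=55020
5. pay 22758 -> balance=33626

33626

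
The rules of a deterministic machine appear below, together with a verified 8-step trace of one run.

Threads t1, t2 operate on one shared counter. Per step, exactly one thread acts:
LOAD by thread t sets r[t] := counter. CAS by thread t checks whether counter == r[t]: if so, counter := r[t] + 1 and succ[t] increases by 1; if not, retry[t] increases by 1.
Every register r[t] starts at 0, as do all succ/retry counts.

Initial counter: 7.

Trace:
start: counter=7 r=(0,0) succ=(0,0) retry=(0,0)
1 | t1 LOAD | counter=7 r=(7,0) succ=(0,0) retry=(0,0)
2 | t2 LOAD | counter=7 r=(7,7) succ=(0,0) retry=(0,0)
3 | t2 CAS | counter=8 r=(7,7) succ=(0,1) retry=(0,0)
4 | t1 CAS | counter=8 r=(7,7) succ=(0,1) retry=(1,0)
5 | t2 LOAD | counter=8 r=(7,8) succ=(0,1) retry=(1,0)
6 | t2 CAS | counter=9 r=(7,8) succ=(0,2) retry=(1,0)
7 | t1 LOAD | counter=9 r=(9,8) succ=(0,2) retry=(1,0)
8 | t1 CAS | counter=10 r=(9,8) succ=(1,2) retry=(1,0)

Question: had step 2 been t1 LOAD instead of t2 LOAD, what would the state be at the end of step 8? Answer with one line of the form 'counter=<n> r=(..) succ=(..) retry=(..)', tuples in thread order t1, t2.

counter=10 r=(9,8) succ=(2,1) retry=(0,1)

(re-executing from step 2 with the substitution; state before step 2: counter=7 r=(7,0) succ=(0,0) retry=(0,0))
2 | t1 LOAD | counter=7 r=(7,0) succ=(0,0) retry=(0,0)
3 | t2 CAS | counter=7 r=(7,0) succ=(0,0) retry=(0,1)
4 | t1 CAS | counter=8 r=(7,0) succ=(1,0) retry=(0,1)
5 | t2 LOAD | counter=8 r=(7,8) succ=(1,0) retry=(0,1)
6 | t2 CAS | counter=9 r=(7,8) succ=(1,1) retry=(0,1)
7 | t1 LOAD | counter=9 r=(9,8) succ=(1,1) retry=(0,1)
8 | t1 CAS | counter=10 r=(9,8) succ=(2,1) retry=(0,1)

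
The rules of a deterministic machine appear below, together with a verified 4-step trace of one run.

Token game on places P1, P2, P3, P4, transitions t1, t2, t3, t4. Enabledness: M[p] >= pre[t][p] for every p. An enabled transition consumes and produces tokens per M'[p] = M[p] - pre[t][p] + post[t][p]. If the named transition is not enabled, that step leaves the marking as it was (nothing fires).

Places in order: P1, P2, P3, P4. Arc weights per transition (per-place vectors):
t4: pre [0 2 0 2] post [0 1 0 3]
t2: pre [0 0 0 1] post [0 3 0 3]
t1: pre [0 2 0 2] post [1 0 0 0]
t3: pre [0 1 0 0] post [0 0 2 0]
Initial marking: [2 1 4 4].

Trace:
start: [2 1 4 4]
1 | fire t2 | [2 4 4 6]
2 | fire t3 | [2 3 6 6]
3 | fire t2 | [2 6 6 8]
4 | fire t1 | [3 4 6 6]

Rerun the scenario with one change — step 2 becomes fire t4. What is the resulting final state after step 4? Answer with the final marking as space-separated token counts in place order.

(re-executing from step 2 with the substitution; state before step 2: [2 4 4 6])
2 | fire t4 | [2 3 4 7]
3 | fire t2 | [2 6 4 9]
4 | fire t1 | [3 4 4 7]

3 4 4 7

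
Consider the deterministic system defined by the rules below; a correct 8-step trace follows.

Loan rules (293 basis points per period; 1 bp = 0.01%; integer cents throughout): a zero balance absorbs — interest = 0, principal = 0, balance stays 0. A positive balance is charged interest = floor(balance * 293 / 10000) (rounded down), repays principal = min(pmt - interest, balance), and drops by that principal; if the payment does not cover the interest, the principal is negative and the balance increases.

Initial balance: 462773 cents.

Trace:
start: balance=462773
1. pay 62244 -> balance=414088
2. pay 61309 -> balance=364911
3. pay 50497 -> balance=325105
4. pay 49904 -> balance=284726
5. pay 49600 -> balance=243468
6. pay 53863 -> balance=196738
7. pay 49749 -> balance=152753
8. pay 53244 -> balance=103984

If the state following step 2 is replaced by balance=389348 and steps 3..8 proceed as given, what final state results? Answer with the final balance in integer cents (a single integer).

state after step 2 := balance=389348
3. pay 50497 -> balance=350258
4. pay 49904 -> balance=310616
5. pay 49600 -> balance=270117
6. pay 53863 -> balance=224168
7. pay 49749 -> balance=180987
8. pay 53244 -> balance=133045

133045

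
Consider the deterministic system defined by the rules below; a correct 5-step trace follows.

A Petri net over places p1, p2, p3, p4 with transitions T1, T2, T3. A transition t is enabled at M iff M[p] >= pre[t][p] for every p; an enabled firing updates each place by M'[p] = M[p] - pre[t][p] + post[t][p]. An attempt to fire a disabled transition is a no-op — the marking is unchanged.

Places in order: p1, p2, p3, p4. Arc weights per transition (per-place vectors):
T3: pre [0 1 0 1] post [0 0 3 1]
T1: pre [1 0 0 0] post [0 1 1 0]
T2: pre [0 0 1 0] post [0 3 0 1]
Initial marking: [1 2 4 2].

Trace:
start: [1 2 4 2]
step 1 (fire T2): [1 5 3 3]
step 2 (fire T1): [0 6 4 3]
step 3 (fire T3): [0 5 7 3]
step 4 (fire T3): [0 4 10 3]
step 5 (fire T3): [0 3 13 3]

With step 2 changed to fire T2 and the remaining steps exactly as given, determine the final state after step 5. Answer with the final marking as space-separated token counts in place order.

(re-executing from step 2 with the substitution; state before step 2: [1 5 3 3])
step 2 (fire T2): [1 8 2 4]
step 3 (fire T3): [1 7 5 4]
step 4 (fire T3): [1 6 8 4]
step 5 (fire T3): [1 5 11 4]

1 5 11 4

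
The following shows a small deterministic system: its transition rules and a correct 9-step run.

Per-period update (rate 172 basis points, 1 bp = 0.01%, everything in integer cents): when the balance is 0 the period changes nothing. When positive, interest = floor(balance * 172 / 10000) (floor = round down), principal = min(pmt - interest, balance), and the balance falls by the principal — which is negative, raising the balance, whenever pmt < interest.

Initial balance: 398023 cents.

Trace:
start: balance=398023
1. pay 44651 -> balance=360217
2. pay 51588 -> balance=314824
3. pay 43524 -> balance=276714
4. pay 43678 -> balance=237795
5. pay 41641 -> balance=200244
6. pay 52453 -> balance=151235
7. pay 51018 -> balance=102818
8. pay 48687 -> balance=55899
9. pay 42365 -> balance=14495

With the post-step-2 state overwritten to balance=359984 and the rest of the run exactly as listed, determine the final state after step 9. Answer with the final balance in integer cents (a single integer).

65379

state after step 2 := balance=359984
3. pay 43524 -> balance=322651
4. pay 43678 -> balance=284522
5. pay 41641 -> balance=247774
6. pay 52453 -> balance=199582
7. pay 51018 -> balance=151996
8. pay 48687 -> balance=105923
9. pay 42365 -> balance=65379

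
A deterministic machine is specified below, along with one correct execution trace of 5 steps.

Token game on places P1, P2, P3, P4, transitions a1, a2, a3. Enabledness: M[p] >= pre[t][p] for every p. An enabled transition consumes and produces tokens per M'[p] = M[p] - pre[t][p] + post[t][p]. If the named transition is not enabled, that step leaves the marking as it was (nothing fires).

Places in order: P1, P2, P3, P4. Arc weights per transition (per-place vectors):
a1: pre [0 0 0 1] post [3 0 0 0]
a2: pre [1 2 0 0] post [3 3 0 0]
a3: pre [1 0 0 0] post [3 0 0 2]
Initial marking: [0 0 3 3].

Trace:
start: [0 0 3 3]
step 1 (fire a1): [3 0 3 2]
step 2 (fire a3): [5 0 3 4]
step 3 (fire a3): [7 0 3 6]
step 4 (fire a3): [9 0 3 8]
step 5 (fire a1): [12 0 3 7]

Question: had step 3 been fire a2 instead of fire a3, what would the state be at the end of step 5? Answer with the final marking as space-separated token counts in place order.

(re-executing from step 3 with the substitution; state before step 3: [5 0 3 4])
step 3 (fire a2): [5 0 3 4]
step 4 (fire a3): [7 0 3 6]
step 5 (fire a1): [10 0 3 5]

10 0 3 5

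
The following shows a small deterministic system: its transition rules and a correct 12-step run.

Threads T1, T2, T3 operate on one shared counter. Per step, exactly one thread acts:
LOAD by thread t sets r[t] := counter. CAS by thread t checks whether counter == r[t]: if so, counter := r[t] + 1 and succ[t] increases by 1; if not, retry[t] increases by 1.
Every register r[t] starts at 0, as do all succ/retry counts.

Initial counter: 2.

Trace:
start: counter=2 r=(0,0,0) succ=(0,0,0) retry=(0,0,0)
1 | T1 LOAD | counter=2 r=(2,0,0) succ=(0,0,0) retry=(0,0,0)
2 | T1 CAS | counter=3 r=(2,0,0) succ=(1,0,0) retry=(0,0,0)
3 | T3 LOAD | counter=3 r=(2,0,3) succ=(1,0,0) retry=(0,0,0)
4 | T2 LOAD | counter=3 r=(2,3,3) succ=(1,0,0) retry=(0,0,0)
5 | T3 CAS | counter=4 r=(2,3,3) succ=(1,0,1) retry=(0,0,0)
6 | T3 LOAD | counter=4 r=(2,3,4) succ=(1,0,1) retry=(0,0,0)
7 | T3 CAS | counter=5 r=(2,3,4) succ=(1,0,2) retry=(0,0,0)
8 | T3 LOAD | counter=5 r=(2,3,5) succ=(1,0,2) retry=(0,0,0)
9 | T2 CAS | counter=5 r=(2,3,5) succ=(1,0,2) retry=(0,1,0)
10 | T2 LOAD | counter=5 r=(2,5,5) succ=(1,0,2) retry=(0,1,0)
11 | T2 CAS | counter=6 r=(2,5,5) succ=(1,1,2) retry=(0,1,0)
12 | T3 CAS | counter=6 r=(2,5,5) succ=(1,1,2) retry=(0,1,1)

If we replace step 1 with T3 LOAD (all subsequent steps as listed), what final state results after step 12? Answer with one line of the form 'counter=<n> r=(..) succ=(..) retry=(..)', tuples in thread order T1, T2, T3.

counter=5 r=(0,4,4) succ=(0,1,2) retry=(1,1,1)

(re-executing from step 1 with the substitution; state before step 1: counter=2 r=(0,0,0) succ=(0,0,0) retry=(0,0,0))
1 | T3 LOAD | counter=2 r=(0,0,2) succ=(0,0,0) retry=(0,0,0)
2 | T1 CAS | counter=2 r=(0,0,2) succ=(0,0,0) retry=(1,0,0)
3 | T3 LOAD | counter=2 r=(0,0,2) succ=(0,0,0) retry=(1,0,0)
4 | T2 LOAD | counter=2 r=(0,2,2) succ=(0,0,0) retry=(1,0,0)
5 | T3 CAS | counter=3 r=(0,2,2) succ=(0,0,1) retry=(1,0,0)
6 | T3 LOAD | counter=3 r=(0,2,3) succ=(0,0,1) retry=(1,0,0)
7 | T3 CAS | counter=4 r=(0,2,3) succ=(0,0,2) retry=(1,0,0)
8 | T3 LOAD | counter=4 r=(0,2,4) succ=(0,0,2) retry=(1,0,0)
9 | T2 CAS | counter=4 r=(0,2,4) succ=(0,0,2) retry=(1,1,0)
10 | T2 LOAD | counter=4 r=(0,4,4) succ=(0,0,2) retry=(1,1,0)
11 | T2 CAS | counter=5 r=(0,4,4) succ=(0,1,2) retry=(1,1,0)
12 | T3 CAS | counter=5 r=(0,4,4) succ=(0,1,2) retry=(1,1,1)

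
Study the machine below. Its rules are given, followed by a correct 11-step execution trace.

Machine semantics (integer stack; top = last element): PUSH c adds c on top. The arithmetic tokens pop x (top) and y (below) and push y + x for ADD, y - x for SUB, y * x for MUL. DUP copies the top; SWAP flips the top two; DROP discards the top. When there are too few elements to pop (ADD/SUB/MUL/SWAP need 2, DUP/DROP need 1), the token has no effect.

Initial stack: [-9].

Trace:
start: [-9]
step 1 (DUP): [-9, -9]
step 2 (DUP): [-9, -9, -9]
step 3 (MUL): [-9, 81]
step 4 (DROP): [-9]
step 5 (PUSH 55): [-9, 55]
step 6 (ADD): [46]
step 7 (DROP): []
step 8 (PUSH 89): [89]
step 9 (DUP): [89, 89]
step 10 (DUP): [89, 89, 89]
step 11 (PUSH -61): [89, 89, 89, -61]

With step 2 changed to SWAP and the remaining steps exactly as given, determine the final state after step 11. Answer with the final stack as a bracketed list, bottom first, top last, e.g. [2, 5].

[89, 89, 89, -61]

(re-executing from step 2 with the substitution; state before step 2: [-9, -9])
step 2 (SWAP): [-9, -9]
step 3 (MUL): [81]
step 4 (DROP): []
step 5 (PUSH 55): [55]
step 6 (ADD): [55]
step 7 (DROP): []
step 8 (PUSH 89): [89]
step 9 (DUP): [89, 89]
step 10 (DUP): [89, 89, 89]
step 11 (PUSH -61): [89, 89, 89, -61]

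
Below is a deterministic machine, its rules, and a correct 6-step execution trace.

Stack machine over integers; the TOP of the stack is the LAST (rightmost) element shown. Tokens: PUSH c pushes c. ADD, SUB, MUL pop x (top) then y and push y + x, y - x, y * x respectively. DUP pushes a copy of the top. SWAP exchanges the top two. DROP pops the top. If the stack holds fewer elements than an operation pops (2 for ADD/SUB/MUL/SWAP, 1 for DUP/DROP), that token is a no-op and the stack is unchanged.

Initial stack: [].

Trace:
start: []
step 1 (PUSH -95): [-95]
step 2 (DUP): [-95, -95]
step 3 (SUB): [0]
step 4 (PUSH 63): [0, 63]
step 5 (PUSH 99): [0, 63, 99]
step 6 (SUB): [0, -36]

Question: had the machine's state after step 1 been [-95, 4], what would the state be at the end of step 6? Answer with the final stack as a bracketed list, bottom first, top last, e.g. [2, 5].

state after step 1 := [-95, 4]
step 2 (DUP): [-95, 4, 4]
step 3 (SUB): [-95, 0]
step 4 (PUSH 63): [-95, 0, 63]
step 5 (PUSH 99): [-95, 0, 63, 99]
step 6 (SUB): [-95, 0, -36]

[-95, 0, -36]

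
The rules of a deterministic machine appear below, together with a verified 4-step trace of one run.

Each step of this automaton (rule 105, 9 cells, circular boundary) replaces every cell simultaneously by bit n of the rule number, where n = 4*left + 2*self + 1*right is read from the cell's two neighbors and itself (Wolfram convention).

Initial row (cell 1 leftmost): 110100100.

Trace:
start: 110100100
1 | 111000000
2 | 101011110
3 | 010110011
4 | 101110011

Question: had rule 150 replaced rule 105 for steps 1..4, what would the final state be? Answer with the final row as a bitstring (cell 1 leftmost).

(re-executing steps 1..4 under rule 150; state before step 1: 110100100)
1 | 000111111
2 | 101011110
3 | 101001100
4 | 101110011

101110011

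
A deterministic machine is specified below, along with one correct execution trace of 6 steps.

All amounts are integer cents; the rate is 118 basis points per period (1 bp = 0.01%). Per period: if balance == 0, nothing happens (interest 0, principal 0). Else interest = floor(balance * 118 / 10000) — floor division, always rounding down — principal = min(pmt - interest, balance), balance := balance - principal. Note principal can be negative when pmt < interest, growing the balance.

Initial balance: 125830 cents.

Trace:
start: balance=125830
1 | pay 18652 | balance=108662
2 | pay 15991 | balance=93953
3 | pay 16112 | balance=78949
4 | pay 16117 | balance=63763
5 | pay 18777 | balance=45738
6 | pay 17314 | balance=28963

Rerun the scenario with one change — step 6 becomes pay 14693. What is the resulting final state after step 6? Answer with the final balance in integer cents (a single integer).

(re-executing from step 6 with the substitution; state before step 6: balance=45738)
6 | pay 14693 | balance=31584

31584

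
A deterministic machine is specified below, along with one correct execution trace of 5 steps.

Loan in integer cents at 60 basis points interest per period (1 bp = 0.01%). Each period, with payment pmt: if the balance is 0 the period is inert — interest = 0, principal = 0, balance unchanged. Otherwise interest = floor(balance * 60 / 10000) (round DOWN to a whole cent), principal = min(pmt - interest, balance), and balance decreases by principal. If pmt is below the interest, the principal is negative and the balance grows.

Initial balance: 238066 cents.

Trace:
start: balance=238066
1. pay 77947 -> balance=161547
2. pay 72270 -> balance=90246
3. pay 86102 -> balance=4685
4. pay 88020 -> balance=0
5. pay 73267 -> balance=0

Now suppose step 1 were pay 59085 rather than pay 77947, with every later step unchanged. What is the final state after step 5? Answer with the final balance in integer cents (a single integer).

(re-executing from step 1 with the substitution; state before step 1: balance=238066)
1. pay 59085 -> balance=180409
2. pay 72270 -> balance=109221
3. pay 86102 -> balance=23774
4. pay 88020 -> balance=0
5. pay 73267 -> balance=0

0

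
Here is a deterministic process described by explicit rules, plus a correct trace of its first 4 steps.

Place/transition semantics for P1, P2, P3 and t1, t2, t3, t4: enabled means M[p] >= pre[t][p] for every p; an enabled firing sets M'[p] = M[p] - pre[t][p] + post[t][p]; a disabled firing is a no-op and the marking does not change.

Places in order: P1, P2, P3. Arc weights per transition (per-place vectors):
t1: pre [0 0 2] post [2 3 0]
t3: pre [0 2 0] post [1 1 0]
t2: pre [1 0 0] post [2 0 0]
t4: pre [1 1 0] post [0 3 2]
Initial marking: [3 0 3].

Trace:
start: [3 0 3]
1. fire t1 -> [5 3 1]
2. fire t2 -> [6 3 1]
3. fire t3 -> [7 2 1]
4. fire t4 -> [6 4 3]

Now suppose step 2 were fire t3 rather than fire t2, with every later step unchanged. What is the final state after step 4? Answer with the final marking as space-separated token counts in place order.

(re-executing from step 2 with the substitution; state before step 2: [5 3 1])
2. fire t3 -> [6 2 1]
3. fire t3 -> [7 1 1]
4. fire t4 -> [6 3 3]

6 3 3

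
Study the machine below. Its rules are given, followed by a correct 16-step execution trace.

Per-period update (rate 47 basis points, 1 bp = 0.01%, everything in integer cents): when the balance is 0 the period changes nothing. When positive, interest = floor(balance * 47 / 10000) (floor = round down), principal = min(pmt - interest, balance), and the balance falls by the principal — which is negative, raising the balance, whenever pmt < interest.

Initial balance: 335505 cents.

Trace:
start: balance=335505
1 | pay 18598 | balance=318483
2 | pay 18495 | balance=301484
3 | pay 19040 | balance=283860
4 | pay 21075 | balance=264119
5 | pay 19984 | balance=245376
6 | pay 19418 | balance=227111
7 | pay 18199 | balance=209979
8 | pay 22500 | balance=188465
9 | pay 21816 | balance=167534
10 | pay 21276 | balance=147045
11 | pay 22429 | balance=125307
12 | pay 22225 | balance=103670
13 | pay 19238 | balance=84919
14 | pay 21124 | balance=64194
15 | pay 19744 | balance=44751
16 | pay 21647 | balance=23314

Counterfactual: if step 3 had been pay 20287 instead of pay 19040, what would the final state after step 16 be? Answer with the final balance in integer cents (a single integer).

(re-executing from step 3 with the substitution; state before step 3: balance=301484)
3 | pay 20287 | balance=282613
4 | pay 21075 | balance=262866
5 | pay 19984 | balance=244117
6 | pay 19418 | balance=225846
7 | pay 18199 | balance=208708
8 | pay 22500 | balance=187188
9 | pay 21816 | balance=166251
10 | pay 21276 | balance=145756
11 | pay 22429 | balance=124012
12 | pay 22225 | balance=102369
13 | pay 19238 | balance=83612
14 | pay 21124 | balance=62880
15 | pay 19744 | balance=43431
16 | pay 21647 | balance=21988

21988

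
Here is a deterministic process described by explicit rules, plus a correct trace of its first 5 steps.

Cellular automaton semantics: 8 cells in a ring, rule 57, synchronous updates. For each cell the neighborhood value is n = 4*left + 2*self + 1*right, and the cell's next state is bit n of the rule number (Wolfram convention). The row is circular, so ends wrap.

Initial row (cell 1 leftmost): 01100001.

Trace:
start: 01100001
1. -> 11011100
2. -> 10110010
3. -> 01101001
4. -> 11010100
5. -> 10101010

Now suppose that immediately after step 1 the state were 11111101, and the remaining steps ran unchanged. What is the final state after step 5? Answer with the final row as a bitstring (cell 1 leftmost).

01110011

state after step 1 := 11111101
2. -> 00000011
3. -> 11111010
4. -> 10000101
5. -> 01110011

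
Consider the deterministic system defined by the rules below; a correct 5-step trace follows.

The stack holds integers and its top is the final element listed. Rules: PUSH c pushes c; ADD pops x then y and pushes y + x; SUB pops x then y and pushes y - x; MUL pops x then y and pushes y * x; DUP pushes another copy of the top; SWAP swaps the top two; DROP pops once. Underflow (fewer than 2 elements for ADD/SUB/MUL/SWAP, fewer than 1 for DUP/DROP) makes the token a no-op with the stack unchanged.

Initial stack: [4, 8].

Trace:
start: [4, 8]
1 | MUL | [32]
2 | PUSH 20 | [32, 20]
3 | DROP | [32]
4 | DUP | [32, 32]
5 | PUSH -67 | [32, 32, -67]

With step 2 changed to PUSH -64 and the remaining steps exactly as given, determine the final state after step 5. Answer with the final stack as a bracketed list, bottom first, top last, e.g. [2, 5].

(re-executing from step 2 with the substitution; state before step 2: [32])
2 | PUSH -64 | [32, -64]
3 | DROP | [32]
4 | DUP | [32, 32]
5 | PUSH -67 | [32, 32, -67]

[32, 32, -67]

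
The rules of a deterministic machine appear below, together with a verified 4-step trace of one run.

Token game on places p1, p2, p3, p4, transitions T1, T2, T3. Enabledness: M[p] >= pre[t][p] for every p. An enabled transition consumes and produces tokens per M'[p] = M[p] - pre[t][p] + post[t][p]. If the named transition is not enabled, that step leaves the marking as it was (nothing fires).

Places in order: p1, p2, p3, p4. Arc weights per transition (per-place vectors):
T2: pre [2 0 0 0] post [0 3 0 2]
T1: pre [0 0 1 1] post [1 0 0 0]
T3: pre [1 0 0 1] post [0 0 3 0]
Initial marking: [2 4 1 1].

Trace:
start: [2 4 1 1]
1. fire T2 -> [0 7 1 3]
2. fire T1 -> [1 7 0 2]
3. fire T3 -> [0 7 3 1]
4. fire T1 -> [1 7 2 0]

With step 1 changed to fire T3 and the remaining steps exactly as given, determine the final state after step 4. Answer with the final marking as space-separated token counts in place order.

(re-executing from step 1 with the substitution; state before step 1: [2 4 1 1])
1. fire T3 -> [1 4 4 0]
2. fire T1 -> [1 4 4 0]
3. fire T3 -> [1 4 4 0]
4. fire T1 -> [1 4 4 0]

1 4 4 0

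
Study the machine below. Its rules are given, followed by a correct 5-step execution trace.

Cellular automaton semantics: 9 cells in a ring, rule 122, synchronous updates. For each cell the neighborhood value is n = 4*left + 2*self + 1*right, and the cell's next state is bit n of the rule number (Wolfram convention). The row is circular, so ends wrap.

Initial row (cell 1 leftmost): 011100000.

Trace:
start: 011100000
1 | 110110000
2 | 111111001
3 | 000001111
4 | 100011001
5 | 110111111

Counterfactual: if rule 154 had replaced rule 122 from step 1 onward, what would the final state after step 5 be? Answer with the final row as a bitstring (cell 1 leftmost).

100001110

(re-executing steps 1..5 under rule 154; state before step 1: 011100000)
1 | 111010000
2 | 110001001
3 | 101010111
4 | 000000111
5 | 100001110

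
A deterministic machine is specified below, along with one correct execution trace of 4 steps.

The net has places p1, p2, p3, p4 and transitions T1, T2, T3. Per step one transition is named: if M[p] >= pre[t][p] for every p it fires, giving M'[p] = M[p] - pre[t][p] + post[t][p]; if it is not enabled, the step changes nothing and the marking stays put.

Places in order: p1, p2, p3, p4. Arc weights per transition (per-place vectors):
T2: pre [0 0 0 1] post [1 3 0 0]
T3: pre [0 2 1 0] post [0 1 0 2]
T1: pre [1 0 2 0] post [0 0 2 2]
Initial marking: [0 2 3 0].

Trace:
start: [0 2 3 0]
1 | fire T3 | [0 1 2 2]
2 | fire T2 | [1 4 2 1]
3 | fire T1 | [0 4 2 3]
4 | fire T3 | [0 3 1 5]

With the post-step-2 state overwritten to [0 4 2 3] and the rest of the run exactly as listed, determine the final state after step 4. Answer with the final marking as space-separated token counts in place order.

0 3 1 5

state after step 2 := [0 4 2 3]
3 | fire T1 | [0 4 2 3]
4 | fire T3 | [0 3 1 5]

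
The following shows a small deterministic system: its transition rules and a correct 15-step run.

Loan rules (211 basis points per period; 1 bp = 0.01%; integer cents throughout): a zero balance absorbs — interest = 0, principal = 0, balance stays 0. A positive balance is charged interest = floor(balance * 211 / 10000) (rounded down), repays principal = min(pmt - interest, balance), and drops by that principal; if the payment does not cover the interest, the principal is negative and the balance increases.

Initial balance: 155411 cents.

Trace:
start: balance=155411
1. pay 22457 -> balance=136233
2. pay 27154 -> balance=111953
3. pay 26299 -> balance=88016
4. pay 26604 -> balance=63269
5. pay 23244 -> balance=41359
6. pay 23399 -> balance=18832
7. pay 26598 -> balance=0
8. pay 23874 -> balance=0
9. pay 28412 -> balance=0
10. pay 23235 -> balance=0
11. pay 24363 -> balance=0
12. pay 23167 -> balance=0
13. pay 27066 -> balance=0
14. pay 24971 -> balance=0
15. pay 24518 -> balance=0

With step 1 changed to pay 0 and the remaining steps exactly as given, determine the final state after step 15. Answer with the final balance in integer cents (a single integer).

0

(re-executing from step 1 with the substitution; state before step 1: balance=155411)
1. pay 0 -> balance=158690
2. pay 27154 -> balance=134884
3. pay 26299 -> balance=111431
4. pay 26604 -> balance=87178
5. pay 23244 -> balance=65773
6. pay 23399 -> balance=43761
7. pay 26598 -> balance=18086
8. pay 23874 -> balance=0
9. pay 28412 -> balance=0
10. pay 23235 -> balance=0
11. pay 24363 -> balance=0
12. pay 23167 -> balance=0
13. pay 27066 -> balance=0
14. pay 24971 -> balance=0
15. pay 24518 -> balance=0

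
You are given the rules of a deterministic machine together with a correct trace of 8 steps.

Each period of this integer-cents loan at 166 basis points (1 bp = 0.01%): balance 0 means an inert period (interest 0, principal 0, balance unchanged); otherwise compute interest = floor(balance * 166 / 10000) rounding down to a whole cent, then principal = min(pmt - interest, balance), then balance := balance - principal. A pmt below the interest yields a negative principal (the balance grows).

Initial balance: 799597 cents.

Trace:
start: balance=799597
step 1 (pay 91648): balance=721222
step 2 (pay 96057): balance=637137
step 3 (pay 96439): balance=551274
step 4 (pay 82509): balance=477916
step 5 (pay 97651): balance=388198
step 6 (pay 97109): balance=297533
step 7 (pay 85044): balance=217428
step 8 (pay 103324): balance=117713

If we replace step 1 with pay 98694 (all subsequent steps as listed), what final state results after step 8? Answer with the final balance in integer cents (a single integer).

(re-executing from step 1 with the substitution; state before step 1: balance=799597)
step 1 (pay 98694): balance=714176
step 2 (pay 96057): balance=629974
step 3 (pay 96439): balance=543992
step 4 (pay 82509): balance=470513
step 5 (pay 97651): balance=380672
step 6 (pay 97109): balance=289882
step 7 (pay 85044): balance=209650
step 8 (pay 103324): balance=109806

109806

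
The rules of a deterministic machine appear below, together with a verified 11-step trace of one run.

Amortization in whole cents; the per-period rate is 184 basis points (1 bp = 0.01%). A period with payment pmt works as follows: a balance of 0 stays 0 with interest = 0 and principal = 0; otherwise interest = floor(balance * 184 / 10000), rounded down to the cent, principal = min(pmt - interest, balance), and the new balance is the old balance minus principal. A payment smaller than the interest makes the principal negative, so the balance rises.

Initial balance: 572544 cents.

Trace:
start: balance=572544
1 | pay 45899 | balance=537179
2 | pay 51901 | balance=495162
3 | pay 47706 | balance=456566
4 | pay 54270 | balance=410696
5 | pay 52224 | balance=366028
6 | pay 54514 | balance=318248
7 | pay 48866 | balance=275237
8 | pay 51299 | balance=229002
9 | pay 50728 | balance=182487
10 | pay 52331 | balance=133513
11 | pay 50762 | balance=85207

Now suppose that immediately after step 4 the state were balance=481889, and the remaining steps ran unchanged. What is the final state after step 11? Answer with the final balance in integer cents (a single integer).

166092

state after step 4 := balance=481889
5 | pay 52224 | balance=438531
6 | pay 54514 | balance=392085
7 | pay 48866 | balance=350433
8 | pay 51299 | balance=305581
9 | pay 50728 | balance=260475
10 | pay 52331 | balance=212936
11 | pay 50762 | balance=166092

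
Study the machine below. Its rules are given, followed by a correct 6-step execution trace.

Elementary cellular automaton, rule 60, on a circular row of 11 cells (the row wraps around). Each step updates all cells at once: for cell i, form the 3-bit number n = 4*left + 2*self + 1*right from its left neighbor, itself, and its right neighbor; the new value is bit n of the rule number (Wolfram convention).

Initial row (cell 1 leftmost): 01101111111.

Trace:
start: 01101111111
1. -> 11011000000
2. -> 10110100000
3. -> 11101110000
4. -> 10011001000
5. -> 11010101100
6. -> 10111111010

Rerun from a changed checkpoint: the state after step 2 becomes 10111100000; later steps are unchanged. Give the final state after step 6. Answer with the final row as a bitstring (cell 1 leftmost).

10110111110

state after step 2 := 10111100000
3. -> 11100010000
4. -> 10010011000
5. -> 11011010100
6. -> 10110111110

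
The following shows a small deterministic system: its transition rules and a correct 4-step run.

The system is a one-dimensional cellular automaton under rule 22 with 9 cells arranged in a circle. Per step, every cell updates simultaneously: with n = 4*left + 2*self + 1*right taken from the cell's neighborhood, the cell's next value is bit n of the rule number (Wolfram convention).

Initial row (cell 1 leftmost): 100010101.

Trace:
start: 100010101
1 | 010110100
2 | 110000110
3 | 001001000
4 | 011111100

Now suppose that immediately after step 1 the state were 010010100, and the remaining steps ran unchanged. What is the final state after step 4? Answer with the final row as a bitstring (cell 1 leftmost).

000000000

state after step 1 := 010010100
2 | 111110110
3 | 000000000
4 | 000000000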